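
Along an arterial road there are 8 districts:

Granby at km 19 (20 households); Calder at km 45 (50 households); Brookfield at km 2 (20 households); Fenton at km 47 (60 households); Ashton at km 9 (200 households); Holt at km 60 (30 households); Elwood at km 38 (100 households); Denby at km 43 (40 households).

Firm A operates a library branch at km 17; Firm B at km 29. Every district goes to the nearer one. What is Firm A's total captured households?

240

The indifferent point is the midpoint (17+29)/2 = 23; districts left of it (closer to Firm A at 17) go to Firm A, those right go to Firm B.
  Brookfield at 2 (w=20) → Firm A
  Ashton at 9 (w=200) → Firm A
  Granby at 19 (w=20) → Firm A
  Elwood at 38 (w=100) → Firm B
  Denby at 43 (w=40) → Firm B
  Calder at 45 (w=50) → Firm B
  Fenton at 47 (w=60) → Firm B
  Holt at 60 (w=30) → Firm B
Firm A captures 240; Firm B captures 280.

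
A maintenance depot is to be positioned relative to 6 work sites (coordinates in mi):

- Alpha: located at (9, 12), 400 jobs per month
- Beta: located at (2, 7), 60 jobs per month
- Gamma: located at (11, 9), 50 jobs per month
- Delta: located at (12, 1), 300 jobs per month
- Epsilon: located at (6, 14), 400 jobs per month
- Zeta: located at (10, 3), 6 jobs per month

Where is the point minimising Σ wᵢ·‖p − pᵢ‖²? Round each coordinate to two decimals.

The minimiser of Σwᵢ‖p−pᵢ‖² is the weighted centroid p* = (Σwᵢpᵢ)/(Σwᵢ).
Σwᵢ = 1216.
Σwᵢxᵢ = 400·9 + 60·2 + 50·11 + 300·12 + 400·6 + 6·10 = 10330.
Σwᵢyᵢ = 400·12 + 60·7 + 50·9 + 300·1 + 400·14 + 6·3 = 11588.
x* = 10330/1216 = 8.50, y* = 11588/1216 = 9.53.

(8.50, 9.53)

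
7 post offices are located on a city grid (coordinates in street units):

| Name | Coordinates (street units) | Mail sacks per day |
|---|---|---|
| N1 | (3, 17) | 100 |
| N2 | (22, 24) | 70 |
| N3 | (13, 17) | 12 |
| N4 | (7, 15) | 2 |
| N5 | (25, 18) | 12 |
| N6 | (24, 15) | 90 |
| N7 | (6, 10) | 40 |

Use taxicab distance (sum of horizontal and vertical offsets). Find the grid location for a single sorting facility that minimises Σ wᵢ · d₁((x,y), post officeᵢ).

(22, 17)

Manhattan distance separates: Σwᵢ(|x−xᵢ|+|y−yᵢ|) = Σwᵢ|x−xᵢ| + Σwᵢ|y−yᵢ|, so x and y are optimised independently as 1-D weighted medians.
Total weight W = 326; half = 163.
x-coordinate, sorted with cumulative weight:
  x=3 (N1, w=100) cum 100
  x=6 (N7, w=40) cum 140
  x=7 (N4, w=2) cum 142
  x=13 (N3, w=12) cum 154
  x=22 (N2, w=70) cum 224  ← median
  x=24 (N6, w=90) cum 314
  x=25 (N5, w=12) cum 326
⇒ x* = 22
y-coordinate, sorted with cumulative weight:
  y=10 (N7, w=40) cum 40
  y=15 (N4, w=2) cum 42
  y=15 (N6, w=90) cum 132
  y=17 (N1, w=100) cum 232  ← median
  y=17 (N3, w=12) cum 244
  y=18 (N5, w=12) cum 256
  y=24 (N2, w=70) cum 326
⇒ y* = 17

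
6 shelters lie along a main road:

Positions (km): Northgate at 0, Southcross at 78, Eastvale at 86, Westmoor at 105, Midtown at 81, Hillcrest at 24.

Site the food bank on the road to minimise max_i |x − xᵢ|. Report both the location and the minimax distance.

location 52.5, max distance 52.5

The 1-center on a line is the midpoint of the two extreme points: leftmost at 0, rightmost at 105.
Optimal location = (0 + 105)/2 = 52.5; maximum distance = (105 − 0)/2 = 52.5.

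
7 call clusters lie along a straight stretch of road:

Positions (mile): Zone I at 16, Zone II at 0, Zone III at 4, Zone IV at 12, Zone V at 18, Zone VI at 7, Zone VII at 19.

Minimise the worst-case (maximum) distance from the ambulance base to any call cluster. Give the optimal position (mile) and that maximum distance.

location 9.5, max distance 9.5

The 1-center on a line is the midpoint of the two extreme points: leftmost at 0, rightmost at 19.
Optimal location = (0 + 19)/2 = 9.5; maximum distance = (19 − 0)/2 = 9.5.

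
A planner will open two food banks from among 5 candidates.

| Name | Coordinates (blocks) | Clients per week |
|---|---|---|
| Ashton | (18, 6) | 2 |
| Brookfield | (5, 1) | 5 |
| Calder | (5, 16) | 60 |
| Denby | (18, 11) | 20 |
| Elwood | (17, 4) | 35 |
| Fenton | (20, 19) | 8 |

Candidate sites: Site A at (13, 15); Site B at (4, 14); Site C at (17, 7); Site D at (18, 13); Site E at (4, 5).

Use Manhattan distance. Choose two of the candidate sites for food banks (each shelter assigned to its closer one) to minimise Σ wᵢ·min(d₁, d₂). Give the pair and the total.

{Site B, Site C}, total 579

Evaluate every pair (each demand assigned to the nearer of the two):
  {Site B, Site C}: total = 579
  {Site B, Site D}: total = 718
  {Site A, Site C}: total = 927
  {Site A, Site B}: total = 1071
  {Site C, Site E}: total = 1074
  {Site A, Site D}: total = 1118
  {Site D, Site E}: total = 1213
  {Site B, Site E}: total = 1233
  {Site C, Site D}: total = 1263
  {Site A, Site E}: total = 1351
Best pair: {Site B, Site C} with total 579.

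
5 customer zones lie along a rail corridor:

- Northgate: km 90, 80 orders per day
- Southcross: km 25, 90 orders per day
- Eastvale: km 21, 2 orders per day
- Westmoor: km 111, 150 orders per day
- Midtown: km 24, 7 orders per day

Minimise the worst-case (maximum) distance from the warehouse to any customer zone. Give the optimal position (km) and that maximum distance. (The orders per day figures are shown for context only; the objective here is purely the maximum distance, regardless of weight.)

The 1-center on a line is the midpoint of the two extreme points: leftmost at 21, rightmost at 111.
Optimal location = (21 + 111)/2 = 66; maximum distance = (111 − 21)/2 = 45.

location 66, max distance 45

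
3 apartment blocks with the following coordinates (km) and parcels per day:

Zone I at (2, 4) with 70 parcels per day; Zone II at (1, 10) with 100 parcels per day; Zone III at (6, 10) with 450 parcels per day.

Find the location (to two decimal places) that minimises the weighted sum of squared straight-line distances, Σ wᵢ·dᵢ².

The minimiser of Σwᵢ‖p−pᵢ‖² is the weighted centroid p* = (Σwᵢpᵢ)/(Σwᵢ).
Σwᵢ = 620.
Σwᵢxᵢ = 70·2 + 100·1 + 450·6 = 2940.
Σwᵢyᵢ = 70·4 + 100·10 + 450·10 = 5780.
x* = 2940/620 = 4.74, y* = 5780/620 = 9.32.

(4.74, 9.32)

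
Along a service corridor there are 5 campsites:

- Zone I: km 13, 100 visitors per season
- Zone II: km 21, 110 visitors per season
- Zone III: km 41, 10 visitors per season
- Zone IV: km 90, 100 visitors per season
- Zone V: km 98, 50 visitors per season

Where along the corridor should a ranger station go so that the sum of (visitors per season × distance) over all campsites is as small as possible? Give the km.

For a sum of weighted absolute distances on a line, the optimum is the weighted median (not the mean). Total weight W = 370; half-weight = 185.
Sort by position and accumulate weight:
  km 13 (Zone I, w=100) → cum 100
  km 21 (Zone II, w=110) → cum 210  ≥ 185 → median here
  km 41 (Zone III, w=10) → cum 220
  km 90 (Zone IV, w=100) → cum 320
  km 98 (Zone V, w=50) → cum 370
Optimal location: km 21.

x = 21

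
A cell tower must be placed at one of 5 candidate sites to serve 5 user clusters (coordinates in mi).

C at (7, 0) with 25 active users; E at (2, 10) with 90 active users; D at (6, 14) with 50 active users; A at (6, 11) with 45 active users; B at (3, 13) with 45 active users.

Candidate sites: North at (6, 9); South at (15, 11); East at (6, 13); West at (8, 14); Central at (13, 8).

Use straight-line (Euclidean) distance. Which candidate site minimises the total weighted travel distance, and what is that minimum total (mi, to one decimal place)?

Total weighted distance at each candidate:
  North (6, 9): total = 1162.5
  South (15, 11): total = 2940.3
  East (6, 13): total = 1051.0
  West (8, 14): total = 1491.6
  Central (13, 8): total = 2563.0
Minimum is at East with total 1051.0 mi.

East, total 1051.0 mi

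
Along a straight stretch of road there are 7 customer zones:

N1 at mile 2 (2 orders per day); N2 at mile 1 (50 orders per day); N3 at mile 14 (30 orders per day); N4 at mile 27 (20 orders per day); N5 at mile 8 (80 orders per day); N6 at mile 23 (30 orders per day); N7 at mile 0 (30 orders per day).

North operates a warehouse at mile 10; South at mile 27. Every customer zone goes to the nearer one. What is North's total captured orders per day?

192

The indifferent point is the midpoint (10+27)/2 = 18.5; customer zones left of it (closer to North at 10) go to North, those right go to South.
  N7 at 0 (w=30) → North
  N2 at 1 (w=50) → North
  N1 at 2 (w=2) → North
  N5 at 8 (w=80) → North
  N3 at 14 (w=30) → North
  N6 at 23 (w=30) → South
  N4 at 27 (w=20) → South
North captures 192; South captures 50.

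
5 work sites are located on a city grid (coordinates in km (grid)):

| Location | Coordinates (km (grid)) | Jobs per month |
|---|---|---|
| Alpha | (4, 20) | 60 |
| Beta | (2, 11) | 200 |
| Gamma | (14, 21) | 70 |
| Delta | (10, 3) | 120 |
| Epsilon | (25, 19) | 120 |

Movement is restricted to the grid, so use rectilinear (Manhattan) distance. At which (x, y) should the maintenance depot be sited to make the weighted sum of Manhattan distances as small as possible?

(10, 11)

Manhattan distance separates: Σwᵢ(|x−xᵢ|+|y−yᵢ|) = Σwᵢ|x−xᵢ| + Σwᵢ|y−yᵢ|, so x and y are optimised independently as 1-D weighted medians.
Total weight W = 570; half = 285.
x-coordinate, sorted with cumulative weight:
  x=2 (Beta, w=200) cum 200
  x=4 (Alpha, w=60) cum 260
  x=10 (Delta, w=120) cum 380  ← median
  x=14 (Gamma, w=70) cum 450
  x=25 (Epsilon, w=120) cum 570
⇒ x* = 10
y-coordinate, sorted with cumulative weight:
  y=3 (Delta, w=120) cum 120
  y=11 (Beta, w=200) cum 320  ← median
  y=19 (Epsilon, w=120) cum 440
  y=20 (Alpha, w=60) cum 500
  y=21 (Gamma, w=70) cum 570
⇒ y* = 11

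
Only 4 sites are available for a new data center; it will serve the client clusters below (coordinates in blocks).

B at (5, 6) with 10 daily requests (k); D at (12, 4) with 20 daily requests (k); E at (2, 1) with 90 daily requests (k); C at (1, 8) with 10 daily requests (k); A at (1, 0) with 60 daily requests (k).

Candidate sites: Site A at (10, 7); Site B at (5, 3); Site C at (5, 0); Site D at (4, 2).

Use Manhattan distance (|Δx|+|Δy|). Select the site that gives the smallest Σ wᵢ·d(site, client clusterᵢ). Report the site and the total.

Site D, total 910 blocks

Total weighted distance at each candidate:
  Site A (10, 7): total = 2480
  Site B (5, 3): total = 1150
  Site C (5, 0): total = 1000
  Site D (4, 2): total = 910
Minimum is at Site D with total 910 blocks.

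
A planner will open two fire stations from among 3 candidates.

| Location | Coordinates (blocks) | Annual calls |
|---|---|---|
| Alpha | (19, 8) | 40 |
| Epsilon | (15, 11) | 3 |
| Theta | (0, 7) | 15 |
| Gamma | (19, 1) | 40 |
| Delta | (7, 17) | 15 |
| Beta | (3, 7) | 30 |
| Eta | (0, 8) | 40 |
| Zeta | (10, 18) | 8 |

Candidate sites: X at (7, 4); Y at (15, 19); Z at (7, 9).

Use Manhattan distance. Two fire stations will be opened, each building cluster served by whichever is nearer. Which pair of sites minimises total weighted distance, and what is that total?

{X, Z}, total 2001

Evaluate every pair (each demand assigned to the nearer of the two):
  {X, Z}: total = 2001
  {Y, Z}: total = 2147
  {X, Y}: total = 2222
Best pair: {X, Z} with total 2001.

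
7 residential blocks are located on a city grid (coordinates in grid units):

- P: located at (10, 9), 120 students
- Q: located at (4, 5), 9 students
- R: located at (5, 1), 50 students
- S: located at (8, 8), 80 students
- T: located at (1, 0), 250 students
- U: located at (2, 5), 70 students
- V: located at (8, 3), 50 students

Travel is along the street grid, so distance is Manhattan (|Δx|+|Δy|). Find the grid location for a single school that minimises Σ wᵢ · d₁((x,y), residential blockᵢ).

Manhattan distance separates: Σwᵢ(|x−xᵢ|+|y−yᵢ|) = Σwᵢ|x−xᵢ| + Σwᵢ|y−yᵢ|, so x and y are optimised independently as 1-D weighted medians.
Total weight W = 629; half = 314.5.
x-coordinate, sorted with cumulative weight:
  x=1 (T, w=250) cum 250
  x=2 (U, w=70) cum 320  ← median
  x=4 (Q, w=9) cum 329
  x=5 (R, w=50) cum 379
  x=8 (S, w=80) cum 459
  x=8 (V, w=50) cum 509
  x=10 (P, w=120) cum 629
⇒ x* = 2
y-coordinate, sorted with cumulative weight:
  y=0 (T, w=250) cum 250
  y=1 (R, w=50) cum 300
  y=3 (V, w=50) cum 350  ← median
  y=5 (Q, w=9) cum 359
  y=5 (U, w=70) cum 429
  y=8 (S, w=80) cum 509
  y=9 (P, w=120) cum 629
⇒ y* = 3

(2, 3)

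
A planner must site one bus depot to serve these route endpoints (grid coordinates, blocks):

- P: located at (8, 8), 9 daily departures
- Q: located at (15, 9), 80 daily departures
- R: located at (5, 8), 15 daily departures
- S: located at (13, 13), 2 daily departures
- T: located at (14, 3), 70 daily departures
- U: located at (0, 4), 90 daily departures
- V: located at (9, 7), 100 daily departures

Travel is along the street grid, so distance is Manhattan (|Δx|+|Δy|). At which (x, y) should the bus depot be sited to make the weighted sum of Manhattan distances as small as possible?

(9, 7)

Manhattan distance separates: Σwᵢ(|x−xᵢ|+|y−yᵢ|) = Σwᵢ|x−xᵢ| + Σwᵢ|y−yᵢ|, so x and y are optimised independently as 1-D weighted medians.
Total weight W = 366; half = 183.
x-coordinate, sorted with cumulative weight:
  x=0 (U, w=90) cum 90
  x=5 (R, w=15) cum 105
  x=8 (P, w=9) cum 114
  x=9 (V, w=100) cum 214  ← median
  x=13 (S, w=2) cum 216
  x=14 (T, w=70) cum 286
  x=15 (Q, w=80) cum 366
⇒ x* = 9
y-coordinate, sorted with cumulative weight:
  y=3 (T, w=70) cum 70
  y=4 (U, w=90) cum 160
  y=7 (V, w=100) cum 260  ← median
  y=8 (P, w=9) cum 269
  y=8 (R, w=15) cum 284
  y=9 (Q, w=80) cum 364
  y=13 (S, w=2) cum 366
⇒ y* = 7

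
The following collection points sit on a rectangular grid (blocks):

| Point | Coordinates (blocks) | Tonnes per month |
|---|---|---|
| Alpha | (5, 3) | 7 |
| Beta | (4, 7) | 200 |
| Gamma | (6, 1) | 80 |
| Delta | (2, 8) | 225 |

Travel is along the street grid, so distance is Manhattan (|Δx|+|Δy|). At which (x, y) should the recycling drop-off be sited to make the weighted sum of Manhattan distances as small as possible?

Manhattan distance separates: Σwᵢ(|x−xᵢ|+|y−yᵢ|) = Σwᵢ|x−xᵢ| + Σwᵢ|y−yᵢ|, so x and y are optimised independently as 1-D weighted medians.
Total weight W = 512; half = 256.
x-coordinate, sorted with cumulative weight:
  x=2 (Delta, w=225) cum 225
  x=4 (Beta, w=200) cum 425  ← median
  x=5 (Alpha, w=7) cum 432
  x=6 (Gamma, w=80) cum 512
⇒ x* = 4
y-coordinate, sorted with cumulative weight:
  y=1 (Gamma, w=80) cum 80
  y=3 (Alpha, w=7) cum 87
  y=7 (Beta, w=200) cum 287  ← median
  y=8 (Delta, w=225) cum 512
⇒ y* = 7

(4, 7)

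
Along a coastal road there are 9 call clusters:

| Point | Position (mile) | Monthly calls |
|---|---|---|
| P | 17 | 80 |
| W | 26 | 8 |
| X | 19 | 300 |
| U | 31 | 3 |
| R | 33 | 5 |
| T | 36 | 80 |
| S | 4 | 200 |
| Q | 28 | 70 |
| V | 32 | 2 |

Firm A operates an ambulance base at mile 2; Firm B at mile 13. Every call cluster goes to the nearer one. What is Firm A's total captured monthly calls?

The indifferent point is the midpoint (2+13)/2 = 7.5; call clusters left of it (closer to Firm A at 2) go to Firm A, those right go to Firm B.
  S at 4 (w=200) → Firm A
  P at 17 (w=80) → Firm B
  X at 19 (w=300) → Firm B
  W at 26 (w=8) → Firm B
  Q at 28 (w=70) → Firm B
  U at 31 (w=3) → Firm B
  V at 32 (w=2) → Firm B
  R at 33 (w=5) → Firm B
  T at 36 (w=80) → Firm B
Firm A captures 200; Firm B captures 548.

200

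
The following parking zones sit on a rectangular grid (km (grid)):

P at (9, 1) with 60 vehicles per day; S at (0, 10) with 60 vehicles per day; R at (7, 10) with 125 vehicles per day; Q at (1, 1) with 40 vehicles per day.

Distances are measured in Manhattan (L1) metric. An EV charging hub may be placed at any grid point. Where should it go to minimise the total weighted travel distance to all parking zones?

(7, 10)

Manhattan distance separates: Σwᵢ(|x−xᵢ|+|y−yᵢ|) = Σwᵢ|x−xᵢ| + Σwᵢ|y−yᵢ|, so x and y are optimised independently as 1-D weighted medians.
Total weight W = 285; half = 142.5.
x-coordinate, sorted with cumulative weight:
  x=0 (S, w=60) cum 60
  x=1 (Q, w=40) cum 100
  x=7 (R, w=125) cum 225  ← median
  x=9 (P, w=60) cum 285
⇒ x* = 7
y-coordinate, sorted with cumulative weight:
  y=1 (P, w=60) cum 60
  y=1 (Q, w=40) cum 100
  y=10 (S, w=60) cum 160  ← median
  y=10 (R, w=125) cum 285
⇒ y* = 10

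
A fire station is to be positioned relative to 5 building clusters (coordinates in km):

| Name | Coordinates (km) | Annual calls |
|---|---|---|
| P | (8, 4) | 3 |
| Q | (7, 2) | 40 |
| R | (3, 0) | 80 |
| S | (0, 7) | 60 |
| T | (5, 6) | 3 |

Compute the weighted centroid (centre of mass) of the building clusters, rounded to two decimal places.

The minimiser of Σwᵢ‖p−pᵢ‖² is the weighted centroid p* = (Σwᵢpᵢ)/(Σwᵢ).
Σwᵢ = 186.
Σwᵢxᵢ = 3·8 + 40·7 + 80·3 + 60·0 + 3·5 = 559.
Σwᵢyᵢ = 3·4 + 40·2 + 80·0 + 60·7 + 3·6 = 530.
x* = 559/186 = 3.01, y* = 530/186 = 2.85.

(3.01, 2.85)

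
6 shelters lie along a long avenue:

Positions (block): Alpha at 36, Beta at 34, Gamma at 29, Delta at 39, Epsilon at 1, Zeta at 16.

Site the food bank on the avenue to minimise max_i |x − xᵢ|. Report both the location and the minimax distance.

location 20, max distance 19

The 1-center on a line is the midpoint of the two extreme points: leftmost at 1, rightmost at 39.
Optimal location = (1 + 39)/2 = 20; maximum distance = (39 − 1)/2 = 19.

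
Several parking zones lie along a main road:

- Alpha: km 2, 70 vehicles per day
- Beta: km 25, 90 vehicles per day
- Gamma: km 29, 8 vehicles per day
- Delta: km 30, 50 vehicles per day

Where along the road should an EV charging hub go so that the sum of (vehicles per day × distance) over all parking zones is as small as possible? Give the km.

For a sum of weighted absolute distances on a line, the optimum is the weighted median (not the mean). Total weight W = 218; half-weight = 109.
Sort by position and accumulate weight:
  km 2 (Alpha, w=70) → cum 70
  km 25 (Beta, w=90) → cum 160  ≥ 109 → median here
  km 29 (Gamma, w=8) → cum 168
  km 30 (Delta, w=50) → cum 218
Optimal location: km 25.

x = 25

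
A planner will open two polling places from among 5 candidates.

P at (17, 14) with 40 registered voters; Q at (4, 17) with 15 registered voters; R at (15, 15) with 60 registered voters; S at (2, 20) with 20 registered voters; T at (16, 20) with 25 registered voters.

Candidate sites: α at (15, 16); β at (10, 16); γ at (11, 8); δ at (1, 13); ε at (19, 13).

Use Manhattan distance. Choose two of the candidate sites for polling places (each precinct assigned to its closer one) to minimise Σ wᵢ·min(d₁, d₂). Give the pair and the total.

{α, δ}, total 610

Evaluate every pair (each demand assigned to the nearer of the two):
  {α, δ}: total = 610
  {α, β}: total = 690
  {α, ε}: total = 825
  {α, γ}: total = 865
  {δ, ε}: total = 995
  {β, ε}: total = 1075
  {β, δ}: total = 1235
  {β, γ}: total = 1315
  {γ, ε}: total = 1390
  {γ, δ}: total = 1830
Best pair: {α, δ} with total 610.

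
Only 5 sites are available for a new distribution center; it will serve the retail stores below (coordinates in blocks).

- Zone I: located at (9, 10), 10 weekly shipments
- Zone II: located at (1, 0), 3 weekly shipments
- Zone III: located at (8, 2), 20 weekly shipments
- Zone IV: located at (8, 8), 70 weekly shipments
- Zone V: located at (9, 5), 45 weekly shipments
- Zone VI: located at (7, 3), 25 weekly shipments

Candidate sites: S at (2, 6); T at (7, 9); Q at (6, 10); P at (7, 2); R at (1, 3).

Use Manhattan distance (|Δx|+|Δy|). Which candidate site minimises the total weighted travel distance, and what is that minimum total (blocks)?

T, total 795 blocks

Total weighted distance at each candidate:
  S (2, 6): total = 1451
  T (7, 9): total = 795
  Q (6, 10): total = 1115
  P (7, 2): total = 884
  R (1, 3): total = 1759
Minimum is at T with total 795 blocks.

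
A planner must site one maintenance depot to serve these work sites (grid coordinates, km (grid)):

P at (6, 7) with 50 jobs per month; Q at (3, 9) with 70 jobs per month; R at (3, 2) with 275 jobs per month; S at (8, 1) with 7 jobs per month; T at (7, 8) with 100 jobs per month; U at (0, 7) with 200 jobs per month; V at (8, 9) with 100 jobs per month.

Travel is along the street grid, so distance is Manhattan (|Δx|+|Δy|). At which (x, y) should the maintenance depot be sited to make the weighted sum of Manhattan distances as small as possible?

Manhattan distance separates: Σwᵢ(|x−xᵢ|+|y−yᵢ|) = Σwᵢ|x−xᵢ| + Σwᵢ|y−yᵢ|, so x and y are optimised independently as 1-D weighted medians.
Total weight W = 802; half = 401.
x-coordinate, sorted with cumulative weight:
  x=0 (U, w=200) cum 200
  x=3 (Q, w=70) cum 270
  x=3 (R, w=275) cum 545  ← median
  x=6 (P, w=50) cum 595
  x=7 (T, w=100) cum 695
  x=8 (S, w=7) cum 702
  x=8 (V, w=100) cum 802
⇒ x* = 3
y-coordinate, sorted with cumulative weight:
  y=1 (S, w=7) cum 7
  y=2 (R, w=275) cum 282
  y=7 (P, w=50) cum 332
  y=7 (U, w=200) cum 532  ← median
  y=8 (T, w=100) cum 632
  y=9 (Q, w=70) cum 702
  y=9 (V, w=100) cum 802
⇒ y* = 7

(3, 7)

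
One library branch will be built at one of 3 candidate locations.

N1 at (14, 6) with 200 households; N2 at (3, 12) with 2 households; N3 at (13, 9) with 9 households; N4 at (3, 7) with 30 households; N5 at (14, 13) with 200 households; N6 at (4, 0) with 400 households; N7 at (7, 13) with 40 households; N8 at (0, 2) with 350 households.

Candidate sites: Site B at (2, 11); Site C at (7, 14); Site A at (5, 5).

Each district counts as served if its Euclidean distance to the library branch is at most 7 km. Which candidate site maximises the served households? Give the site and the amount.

Site A, covering 780

Coverage radius r = 7 km; a point is covered iff (Δx)²+(Δy)² ≤ 7² = 49.
  Site B (2, 11): covers {N2, N4, N7} → 72
  Site C (7, 14): covers {N2, N7} → 42
  Site A (5, 5): covers {N4, N6, N8} → 780
Maximum coverage at Site A: 780 households.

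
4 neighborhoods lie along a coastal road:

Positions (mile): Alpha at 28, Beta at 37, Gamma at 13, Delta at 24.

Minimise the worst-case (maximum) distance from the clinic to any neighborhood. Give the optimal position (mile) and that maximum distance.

The 1-center on a line is the midpoint of the two extreme points: leftmost at 13, rightmost at 37.
Optimal location = (13 + 37)/2 = 25; maximum distance = (37 − 13)/2 = 12.

location 25, max distance 12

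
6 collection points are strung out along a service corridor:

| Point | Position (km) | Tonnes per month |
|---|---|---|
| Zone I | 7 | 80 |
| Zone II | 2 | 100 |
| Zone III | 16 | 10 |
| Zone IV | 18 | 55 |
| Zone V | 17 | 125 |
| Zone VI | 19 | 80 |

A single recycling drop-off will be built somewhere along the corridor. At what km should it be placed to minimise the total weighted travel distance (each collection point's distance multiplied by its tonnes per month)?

x = 17

For a sum of weighted absolute distances on a line, the optimum is the weighted median (not the mean). Total weight W = 450; half-weight = 225.
Sort by position and accumulate weight:
  km 2 (Zone II, w=100) → cum 100
  km 7 (Zone I, w=80) → cum 180
  km 16 (Zone III, w=10) → cum 190
  km 17 (Zone V, w=125) → cum 315  ≥ 225 → median here
  km 18 (Zone IV, w=55) → cum 370
  km 19 (Zone VI, w=80) → cum 450
Optimal location: km 17.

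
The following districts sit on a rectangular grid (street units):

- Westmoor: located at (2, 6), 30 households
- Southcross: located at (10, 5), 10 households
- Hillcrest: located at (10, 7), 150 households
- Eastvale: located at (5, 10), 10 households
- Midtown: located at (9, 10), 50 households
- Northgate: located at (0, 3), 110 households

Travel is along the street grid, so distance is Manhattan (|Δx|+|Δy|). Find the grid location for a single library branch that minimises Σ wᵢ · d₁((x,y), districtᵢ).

Manhattan distance separates: Σwᵢ(|x−xᵢ|+|y−yᵢ|) = Σwᵢ|x−xᵢ| + Σwᵢ|y−yᵢ|, so x and y are optimised independently as 1-D weighted medians.
Total weight W = 360; half = 180.
x-coordinate, sorted with cumulative weight:
  x=0 (Northgate, w=110) cum 110
  x=2 (Westmoor, w=30) cum 140
  x=5 (Eastvale, w=10) cum 150
  x=9 (Midtown, w=50) cum 200  ← median
  x=10 (Southcross, w=10) cum 210
  x=10 (Hillcrest, w=150) cum 360
⇒ x* = 9
y-coordinate, sorted with cumulative weight:
  y=3 (Northgate, w=110) cum 110
  y=5 (Southcross, w=10) cum 120
  y=6 (Westmoor, w=30) cum 150
  y=7 (Hillcrest, w=150) cum 300  ← median
  y=10 (Eastvale, w=10) cum 310
  y=10 (Midtown, w=50) cum 360
⇒ y* = 7

(9, 7)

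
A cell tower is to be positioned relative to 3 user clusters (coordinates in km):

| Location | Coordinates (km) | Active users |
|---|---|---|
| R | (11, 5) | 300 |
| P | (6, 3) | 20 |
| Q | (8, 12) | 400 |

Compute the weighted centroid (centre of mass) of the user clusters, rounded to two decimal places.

The minimiser of Σwᵢ‖p−pᵢ‖² is the weighted centroid p* = (Σwᵢpᵢ)/(Σwᵢ).
Σwᵢ = 720.
Σwᵢxᵢ = 300·11 + 20·6 + 400·8 = 6620.
Σwᵢyᵢ = 300·5 + 20·3 + 400·12 = 6360.
x* = 6620/720 = 9.19, y* = 6360/720 = 8.83.

(9.19, 8.83)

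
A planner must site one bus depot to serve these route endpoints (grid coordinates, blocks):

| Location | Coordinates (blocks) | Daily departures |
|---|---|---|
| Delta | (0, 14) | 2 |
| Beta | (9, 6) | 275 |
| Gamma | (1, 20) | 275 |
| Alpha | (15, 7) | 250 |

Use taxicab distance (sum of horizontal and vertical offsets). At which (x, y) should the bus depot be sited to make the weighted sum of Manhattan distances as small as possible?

(9, 7)

Manhattan distance separates: Σwᵢ(|x−xᵢ|+|y−yᵢ|) = Σwᵢ|x−xᵢ| + Σwᵢ|y−yᵢ|, so x and y are optimised independently as 1-D weighted medians.
Total weight W = 802; half = 401.
x-coordinate, sorted with cumulative weight:
  x=0 (Delta, w=2) cum 2
  x=1 (Gamma, w=275) cum 277
  x=9 (Beta, w=275) cum 552  ← median
  x=15 (Alpha, w=250) cum 802
⇒ x* = 9
y-coordinate, sorted with cumulative weight:
  y=6 (Beta, w=275) cum 275
  y=7 (Alpha, w=250) cum 525  ← median
  y=14 (Delta, w=2) cum 527
  y=20 (Gamma, w=275) cum 802
⇒ y* = 7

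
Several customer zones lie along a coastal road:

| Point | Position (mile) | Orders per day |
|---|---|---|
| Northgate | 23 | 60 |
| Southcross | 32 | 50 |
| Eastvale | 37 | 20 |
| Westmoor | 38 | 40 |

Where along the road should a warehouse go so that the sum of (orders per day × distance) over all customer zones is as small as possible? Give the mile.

For a sum of weighted absolute distances on a line, the optimum is the weighted median (not the mean). Total weight W = 170; half-weight = 85.
Sort by position and accumulate weight:
  mile 23 (Northgate, w=60) → cum 60
  mile 32 (Southcross, w=50) → cum 110  ≥ 85 → median here
  mile 37 (Eastvale, w=20) → cum 130
  mile 38 (Westmoor, w=40) → cum 170
Optimal location: mile 32.

x = 32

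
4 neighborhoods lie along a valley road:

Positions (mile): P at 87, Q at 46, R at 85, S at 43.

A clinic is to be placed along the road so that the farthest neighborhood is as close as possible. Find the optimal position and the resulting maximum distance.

The 1-center on a line is the midpoint of the two extreme points: leftmost at 43, rightmost at 87.
Optimal location = (43 + 87)/2 = 65; maximum distance = (87 − 43)/2 = 22.

location 65, max distance 22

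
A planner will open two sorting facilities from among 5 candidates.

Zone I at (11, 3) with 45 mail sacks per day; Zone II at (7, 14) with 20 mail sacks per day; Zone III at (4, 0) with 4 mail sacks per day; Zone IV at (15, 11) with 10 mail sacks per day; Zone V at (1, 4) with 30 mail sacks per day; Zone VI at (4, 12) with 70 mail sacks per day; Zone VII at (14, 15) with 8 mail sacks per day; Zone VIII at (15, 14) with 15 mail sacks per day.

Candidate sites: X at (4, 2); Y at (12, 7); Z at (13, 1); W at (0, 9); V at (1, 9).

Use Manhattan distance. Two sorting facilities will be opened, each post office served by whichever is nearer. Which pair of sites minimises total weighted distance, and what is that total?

{Y, V}, total 1363

Evaluate every pair (each demand assigned to the nearer of the two):
  {Y, V}: total = 1363
  {Z, V}: total = 1475
  {Y, W}: total = 1487
  {Z, W}: total = 1595
  {X, Y}: total = 1623
  {X, V}: total = 1755
  {X, Z}: total = 1803
  {X, W}: total = 1878
  {Y, Z}: total = 2090
  {W, V}: total = 2155
Best pair: {Y, V} with total 1363.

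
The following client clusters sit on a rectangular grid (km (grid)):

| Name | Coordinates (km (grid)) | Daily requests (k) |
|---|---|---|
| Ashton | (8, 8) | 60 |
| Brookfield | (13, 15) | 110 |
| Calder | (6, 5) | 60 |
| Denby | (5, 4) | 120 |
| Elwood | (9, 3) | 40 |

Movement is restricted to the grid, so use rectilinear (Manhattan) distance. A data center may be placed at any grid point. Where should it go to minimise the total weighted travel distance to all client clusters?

Manhattan distance separates: Σwᵢ(|x−xᵢ|+|y−yᵢ|) = Σwᵢ|x−xᵢ| + Σwᵢ|y−yᵢ|, so x and y are optimised independently as 1-D weighted medians.
Total weight W = 390; half = 195.
x-coordinate, sorted with cumulative weight:
  x=5 (Denby, w=120) cum 120
  x=6 (Calder, w=60) cum 180
  x=8 (Ashton, w=60) cum 240  ← median
  x=9 (Elwood, w=40) cum 280
  x=13 (Brookfield, w=110) cum 390
⇒ x* = 8
y-coordinate, sorted with cumulative weight:
  y=3 (Elwood, w=40) cum 40
  y=4 (Denby, w=120) cum 160
  y=5 (Calder, w=60) cum 220  ← median
  y=8 (Ashton, w=60) cum 280
  y=15 (Brookfield, w=110) cum 390
⇒ y* = 5

(8, 5)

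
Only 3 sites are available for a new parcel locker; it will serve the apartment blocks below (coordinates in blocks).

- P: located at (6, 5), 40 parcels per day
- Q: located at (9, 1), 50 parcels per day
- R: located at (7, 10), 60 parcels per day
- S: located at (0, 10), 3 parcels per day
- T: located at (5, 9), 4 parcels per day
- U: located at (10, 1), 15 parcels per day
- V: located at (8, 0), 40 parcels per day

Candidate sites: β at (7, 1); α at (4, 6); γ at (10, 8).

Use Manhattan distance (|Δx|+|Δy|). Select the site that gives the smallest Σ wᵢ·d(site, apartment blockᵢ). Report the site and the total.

Total weighted distance at each candidate:
  β (7, 1): total = 1053
  α (4, 6): total = 1645
  γ (10, 8): total = 1545
Minimum is at β with total 1053 blocks.

β, total 1053 blocks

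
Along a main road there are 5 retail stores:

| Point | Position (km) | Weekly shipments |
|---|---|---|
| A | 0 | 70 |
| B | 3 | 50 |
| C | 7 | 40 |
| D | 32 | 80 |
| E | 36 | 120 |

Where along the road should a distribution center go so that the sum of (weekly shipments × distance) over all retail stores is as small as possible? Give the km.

For a sum of weighted absolute distances on a line, the optimum is the weighted median (not the mean). Total weight W = 360; half-weight = 180.
Sort by position and accumulate weight:
  km 0 (A, w=70) → cum 70
  km 3 (B, w=50) → cum 120
  km 7 (C, w=40) → cum 160
  km 32 (D, w=80) → cum 240  ≥ 180 → median here
  km 36 (E, w=120) → cum 360
Optimal location: km 32.

x = 32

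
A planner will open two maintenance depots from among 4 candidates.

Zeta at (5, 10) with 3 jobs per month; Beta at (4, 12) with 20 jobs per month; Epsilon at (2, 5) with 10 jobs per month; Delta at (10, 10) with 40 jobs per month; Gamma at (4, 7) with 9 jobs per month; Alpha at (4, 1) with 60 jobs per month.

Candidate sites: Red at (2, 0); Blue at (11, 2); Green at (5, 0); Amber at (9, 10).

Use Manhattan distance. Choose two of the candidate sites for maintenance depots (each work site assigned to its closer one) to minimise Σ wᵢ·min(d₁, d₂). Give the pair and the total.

Evaluate every pair (each demand assigned to the nearer of the two):
  {Green, Amber}: total = 464
  {Red, Amber}: total = 494
  {Blue, Amber}: total = 864
  {Blue, Green}: total = 922
  {Red, Blue}: total = 990
  {Red, Green}: total = 1132
Best pair: {Green, Amber} with total 464.

{Green, Amber}, total 464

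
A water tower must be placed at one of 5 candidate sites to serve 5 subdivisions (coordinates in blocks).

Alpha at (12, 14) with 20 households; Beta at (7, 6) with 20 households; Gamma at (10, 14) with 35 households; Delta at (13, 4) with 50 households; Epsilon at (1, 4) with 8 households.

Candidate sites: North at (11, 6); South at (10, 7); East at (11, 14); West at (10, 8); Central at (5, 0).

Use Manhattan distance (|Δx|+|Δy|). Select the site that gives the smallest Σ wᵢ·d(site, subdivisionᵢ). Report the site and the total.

North, total 871 blocks

Total weighted distance at each candidate:
  North (11, 6): total = 871
  South (10, 7): total = 901
  East (11, 14): total = 1055
  West (10, 8): total = 924
  Central (5, 0): total = 1909
Minimum is at North with total 871 blocks.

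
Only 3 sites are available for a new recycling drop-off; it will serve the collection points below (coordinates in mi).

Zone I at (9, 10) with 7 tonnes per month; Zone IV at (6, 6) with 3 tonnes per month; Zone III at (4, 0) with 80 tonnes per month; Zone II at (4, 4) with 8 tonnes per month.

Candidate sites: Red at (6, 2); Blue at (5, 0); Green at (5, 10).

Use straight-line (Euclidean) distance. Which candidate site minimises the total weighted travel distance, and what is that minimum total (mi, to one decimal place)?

Blue, total 206.6 mi

Total weighted distance at each candidate:
  Red (6, 2): total = 320.7
  Blue (5, 0): total = 206.6
  Green (5, 10): total = 893.0
Minimum is at Blue with total 206.6 mi.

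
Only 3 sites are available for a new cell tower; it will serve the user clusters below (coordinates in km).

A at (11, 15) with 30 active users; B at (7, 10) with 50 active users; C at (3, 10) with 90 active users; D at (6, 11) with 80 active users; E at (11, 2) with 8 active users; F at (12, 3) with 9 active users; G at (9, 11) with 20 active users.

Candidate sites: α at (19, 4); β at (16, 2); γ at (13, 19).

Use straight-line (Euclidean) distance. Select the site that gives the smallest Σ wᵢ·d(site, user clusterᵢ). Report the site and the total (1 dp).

γ, total 3196.3 km

Total weighted distance at each candidate:
  α (19, 4): total = 4171.7
  β (16, 2): total = 3775.2
  γ (13, 19): total = 3196.3
Minimum is at γ with total 3196.3 km.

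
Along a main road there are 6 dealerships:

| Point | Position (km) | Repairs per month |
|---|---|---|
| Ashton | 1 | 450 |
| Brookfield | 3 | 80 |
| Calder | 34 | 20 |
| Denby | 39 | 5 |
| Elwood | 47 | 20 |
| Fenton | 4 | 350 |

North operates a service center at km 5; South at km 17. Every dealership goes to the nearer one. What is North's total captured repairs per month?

880

The indifferent point is the midpoint (5+17)/2 = 11; dealerships left of it (closer to North at 5) go to North, those right go to South.
  Ashton at 1 (w=450) → North
  Brookfield at 3 (w=80) → North
  Fenton at 4 (w=350) → North
  Calder at 34 (w=20) → South
  Denby at 39 (w=5) → South
  Elwood at 47 (w=20) → South
North captures 880; South captures 45.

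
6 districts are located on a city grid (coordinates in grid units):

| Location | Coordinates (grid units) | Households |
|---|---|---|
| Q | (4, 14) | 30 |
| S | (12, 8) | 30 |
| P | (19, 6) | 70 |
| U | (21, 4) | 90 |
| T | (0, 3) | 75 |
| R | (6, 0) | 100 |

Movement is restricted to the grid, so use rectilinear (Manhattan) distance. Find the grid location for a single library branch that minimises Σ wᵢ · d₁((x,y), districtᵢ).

Manhattan distance separates: Σwᵢ(|x−xᵢ|+|y−yᵢ|) = Σwᵢ|x−xᵢ| + Σwᵢ|y−yᵢ|, so x and y are optimised independently as 1-D weighted medians.
Total weight W = 395; half = 197.5.
x-coordinate, sorted with cumulative weight:
  x=0 (T, w=75) cum 75
  x=4 (Q, w=30) cum 105
  x=6 (R, w=100) cum 205  ← median
  x=12 (S, w=30) cum 235
  x=19 (P, w=70) cum 305
  x=21 (U, w=90) cum 395
⇒ x* = 6
y-coordinate, sorted with cumulative weight:
  y=0 (R, w=100) cum 100
  y=3 (T, w=75) cum 175
  y=4 (U, w=90) cum 265  ← median
  y=6 (P, w=70) cum 335
  y=8 (S, w=30) cum 365
  y=14 (Q, w=30) cum 395
⇒ y* = 4

(6, 4)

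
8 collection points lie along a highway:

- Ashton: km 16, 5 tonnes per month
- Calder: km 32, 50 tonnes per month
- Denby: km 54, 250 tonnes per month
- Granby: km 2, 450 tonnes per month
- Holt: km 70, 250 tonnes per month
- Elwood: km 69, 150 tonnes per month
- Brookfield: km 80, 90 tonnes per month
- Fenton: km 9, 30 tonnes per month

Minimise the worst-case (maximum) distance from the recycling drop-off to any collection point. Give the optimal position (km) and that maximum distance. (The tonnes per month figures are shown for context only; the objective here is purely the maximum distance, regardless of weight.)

The 1-center on a line is the midpoint of the two extreme points: leftmost at 2, rightmost at 80.
Optimal location = (2 + 80)/2 = 41; maximum distance = (80 − 2)/2 = 39.

location 41, max distance 39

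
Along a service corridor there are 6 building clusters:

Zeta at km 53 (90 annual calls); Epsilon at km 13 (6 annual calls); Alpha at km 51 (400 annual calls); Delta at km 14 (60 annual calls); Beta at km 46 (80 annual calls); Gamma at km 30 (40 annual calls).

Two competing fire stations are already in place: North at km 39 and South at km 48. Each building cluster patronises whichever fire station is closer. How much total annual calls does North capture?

The indifferent point is the midpoint (39+48)/2 = 43.5; building clusters left of it (closer to North at 39) go to North, those right go to South.
  Epsilon at 13 (w=6) → North
  Delta at 14 (w=60) → North
  Gamma at 30 (w=40) → North
  Beta at 46 (w=80) → South
  Alpha at 51 (w=400) → South
  Zeta at 53 (w=90) → South
North captures 106; South captures 570.

106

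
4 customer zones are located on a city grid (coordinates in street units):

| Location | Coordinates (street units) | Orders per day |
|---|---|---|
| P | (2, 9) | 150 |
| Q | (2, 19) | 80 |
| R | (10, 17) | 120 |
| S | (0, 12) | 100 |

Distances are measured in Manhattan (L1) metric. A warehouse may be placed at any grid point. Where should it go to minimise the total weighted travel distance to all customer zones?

(2, 12)

Manhattan distance separates: Σwᵢ(|x−xᵢ|+|y−yᵢ|) = Σwᵢ|x−xᵢ| + Σwᵢ|y−yᵢ|, so x and y are optimised independently as 1-D weighted medians.
Total weight W = 450; half = 225.
x-coordinate, sorted with cumulative weight:
  x=0 (S, w=100) cum 100
  x=2 (P, w=150) cum 250  ← median
  x=2 (Q, w=80) cum 330
  x=10 (R, w=120) cum 450
⇒ x* = 2
y-coordinate, sorted with cumulative weight:
  y=9 (P, w=150) cum 150
  y=12 (S, w=100) cum 250  ← median
  y=17 (R, w=120) cum 370
  y=19 (Q, w=80) cum 450
⇒ y* = 12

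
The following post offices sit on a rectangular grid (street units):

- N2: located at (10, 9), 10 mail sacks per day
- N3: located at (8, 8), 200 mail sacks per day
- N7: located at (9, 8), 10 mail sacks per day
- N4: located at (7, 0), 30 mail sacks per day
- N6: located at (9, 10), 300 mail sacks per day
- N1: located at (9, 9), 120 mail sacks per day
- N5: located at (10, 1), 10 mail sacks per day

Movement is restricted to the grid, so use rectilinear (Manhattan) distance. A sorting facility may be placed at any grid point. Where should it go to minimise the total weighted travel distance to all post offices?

(9, 9)

Manhattan distance separates: Σwᵢ(|x−xᵢ|+|y−yᵢ|) = Σwᵢ|x−xᵢ| + Σwᵢ|y−yᵢ|, so x and y are optimised independently as 1-D weighted medians.
Total weight W = 680; half = 340.
x-coordinate, sorted with cumulative weight:
  x=7 (N4, w=30) cum 30
  x=8 (N3, w=200) cum 230
  x=9 (N7, w=10) cum 240
  x=9 (N6, w=300) cum 540  ← median
  x=9 (N1, w=120) cum 660
  x=10 (N2, w=10) cum 670
  x=10 (N5, w=10) cum 680
⇒ x* = 9
y-coordinate, sorted with cumulative weight:
  y=0 (N4, w=30) cum 30
  y=1 (N5, w=10) cum 40
  y=8 (N3, w=200) cum 240
  y=8 (N7, w=10) cum 250
  y=9 (N2, w=10) cum 260
  y=9 (N1, w=120) cum 380  ← median
  y=10 (N6, w=300) cum 680
⇒ y* = 9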